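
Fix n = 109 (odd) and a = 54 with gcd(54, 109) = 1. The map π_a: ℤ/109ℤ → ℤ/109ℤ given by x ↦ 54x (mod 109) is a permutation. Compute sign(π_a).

Trace 76: π^k(76) = [76, 71, 19, 45, 32, 93, 8] for k=0..6.
π_54 has 4 disjoint cycles with lengths [36, 36, 36, 1] on {0,…,108}.
109 − 4 = 105 transpositions; sign(π) = (−1)^105 = -1.
(54|109)_J = -1 (Zolotarev's lemma cross-check).

-1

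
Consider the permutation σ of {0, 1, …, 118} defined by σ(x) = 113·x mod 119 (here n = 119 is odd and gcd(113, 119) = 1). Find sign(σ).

Start at x=43: 43 → 99 → 1 → 113 → 36 → 22 → 106 → … (one orbit).
Cycle type of π: 16×7 + 1×7; total 14 cycles.
119 − 14 = 105 transpositions; sign(π) = (−1)^105 = -1.

-1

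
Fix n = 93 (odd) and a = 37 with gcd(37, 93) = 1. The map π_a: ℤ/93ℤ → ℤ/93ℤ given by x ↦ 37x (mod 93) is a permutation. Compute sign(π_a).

Trace 61: π^k(61) = [61, 25, 88, 1, 37, 67] for k=0..5.
Cycle type of π: 6×15 + 1×3; total 18 cycles.
sign(π) = (−1)^{n − #cycles} = (−1)^{93−18} = (−1)^75 = -1.

-1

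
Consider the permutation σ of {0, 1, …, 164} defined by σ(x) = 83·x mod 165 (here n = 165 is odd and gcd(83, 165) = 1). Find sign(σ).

-1

Orbit of 136 under x↦83x: [136, 68, 34, 17, 91, 128, 64]… (length divides ord_165(83)).
Cycle lengths of π_83 on ℤ/165ℤ: [20, 20, 20, 20, 20, 20, 10, 10, 10, 4, 4, 4, 2, 1]; 14 cycles in total.
sign(π) = (−1)^{n − #cycles} = (−1)^{165−14} = (−1)^151 = -1.
Check: (83/165) = -1 by Zolotarev.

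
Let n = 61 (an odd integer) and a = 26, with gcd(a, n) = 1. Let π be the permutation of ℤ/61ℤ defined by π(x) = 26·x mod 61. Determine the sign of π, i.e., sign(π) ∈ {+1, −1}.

-1

Orbit of 20 under x↦26x: [20, 32, 39, 38, 12, 7, 60]… (length divides ord_61(26)).
Cycle type of π: 60 + 1; total 2 cycles.
2 cycles on 61: each ℓ→(−1)^(ℓ−1), product (−1)^59 = -1.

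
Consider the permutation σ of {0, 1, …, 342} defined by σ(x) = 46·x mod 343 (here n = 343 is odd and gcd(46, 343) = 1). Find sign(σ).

Trace 39: π^k(39) = [39, 79, 204, 123, 170, 274, 256] for k=0..6.
Cycle type of π: 147×2 + 21×2 + 3×2 + 1; total 7 cycles.
343 − 7 = 336 transpositions; sign(π) = (−1)^336 = +1.
The Jacobi symbol (46|343) = +1 (Zolotarev) agrees.

+1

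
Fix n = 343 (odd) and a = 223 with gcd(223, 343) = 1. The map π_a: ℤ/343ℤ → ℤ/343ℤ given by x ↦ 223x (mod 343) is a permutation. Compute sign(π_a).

-1

Start at x=190: 190 → 181 → 232 → 286 → 323 → 342 → 120 → … (one orbit).
Cycle type of π: 98×3 + 14×3 + 2×3 + 1; total 10 cycles.
10 cycles on 343: each ℓ→(−1)^(ℓ−1), product (−1)^333 = -1.
(223|343)_J = -1 (Zolotarev's lemma cross-check).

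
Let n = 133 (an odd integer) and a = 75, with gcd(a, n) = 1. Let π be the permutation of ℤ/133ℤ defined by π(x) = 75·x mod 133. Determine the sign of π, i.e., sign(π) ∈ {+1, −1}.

Orbit of 94 under x↦75x: [94, 1, 75, 39, 132, 58]… (length divides ord_133(75)).
Cycle type of π: 6×19 + 2×9 + 1; total 29 cycles.
sign(π) = (−1)^{n − #cycles} = (−1)^{133−29} = (−1)^104 = +1.
The Jacobi symbol (75|133) = +1 (Zolotarev) agrees.

+1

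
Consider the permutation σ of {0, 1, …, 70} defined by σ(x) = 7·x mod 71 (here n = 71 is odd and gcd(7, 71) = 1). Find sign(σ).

Trace 33: π^k(33) = [33, 18, 55, 30, 68, 50, 66] for k=0..6.
2 cycles of lengths [70, 1].
n − c = 71 − 2 = 69; sign = (−1)^69 = -1.

-1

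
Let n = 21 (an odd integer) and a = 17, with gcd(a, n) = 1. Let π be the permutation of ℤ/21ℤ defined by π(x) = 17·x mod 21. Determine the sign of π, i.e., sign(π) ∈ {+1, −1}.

Orbit of 16 under x↦17x: [16, 20, 4, 5, 1, 17]… (length divides ord_21(17)).
π_17 has 5 disjoint cycles with lengths [6, 6, 6, 2, 1] on {0,…,20}.
Σ(ℓ_i−1) = 21−5 = 16; sign = (−1)^16 = +1.

+1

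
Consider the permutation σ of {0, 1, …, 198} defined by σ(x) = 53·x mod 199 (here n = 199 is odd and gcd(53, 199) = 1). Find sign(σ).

Start at x=139: 139 → 4 → 13 → 92 → 100 → 126 → 111 → … (one orbit).
Cycle type of π: 99×2 + 1; total 3 cycles.
sign(π) = (−1)^{n − #cycles} = (−1)^{199−3} = (−1)^196 = +1.
Zolotarev: (53|199) = +1, matching the cycle-count sign.

+1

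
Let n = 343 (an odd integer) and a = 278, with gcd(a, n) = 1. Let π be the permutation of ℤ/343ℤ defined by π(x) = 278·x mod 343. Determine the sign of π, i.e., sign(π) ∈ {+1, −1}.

-1

Orbit of 127 under x↦278x: [127, 320, 123, 237, 30, 108, 183]… (length divides ord_343(278)).
Decompose π into cycles: lengths [294, 42, 6, 1] (4 cycles, including the fixed point 0).
sign(π) = (−1)^{n − #cycles} = (−1)^{343−4} = (−1)^339 = -1.
(278|343)_J = -1 (Zolotarev's lemma cross-check).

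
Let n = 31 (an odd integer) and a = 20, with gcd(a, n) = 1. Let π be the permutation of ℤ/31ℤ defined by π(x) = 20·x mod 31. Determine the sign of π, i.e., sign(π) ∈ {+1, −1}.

+1

Start at x=1: 1 → 20 → 28 → 2 → 9 → 25 → 4 → … (one orbit).
3 cycles of lengths [15, 15, 1].
n − c = 31 − 3 = 28; sign = (−1)^28 = +1.
The Jacobi symbol (20|31) = +1 (Zolotarev) agrees.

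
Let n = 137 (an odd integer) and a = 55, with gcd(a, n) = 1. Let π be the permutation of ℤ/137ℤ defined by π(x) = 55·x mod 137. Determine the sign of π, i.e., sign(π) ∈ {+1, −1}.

-1

Start at x=83: 83 → 44 → 91 → 73 → 42 → 118 → 51 → … (one orbit).
The orbit structure of x ↦ 55x mod 137: 2 orbits of sizes [136, 1].
Σ(ℓ_i−1) = 137−2 = 135; sign = (−1)^135 = -1.
Check: (55/137) = -1 by Zolotarev.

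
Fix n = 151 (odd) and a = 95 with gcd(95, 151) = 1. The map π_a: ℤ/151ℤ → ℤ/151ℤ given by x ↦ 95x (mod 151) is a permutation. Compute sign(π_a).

Start at x=31: 31 → 76 → 123 → 58 → 74 → 84 → 128 → … (one orbit).
Cycle type of π: 75×2 + 1; total 3 cycles.
151 − 3 = 148 transpositions; sign(π) = (−1)^148 = +1.

+1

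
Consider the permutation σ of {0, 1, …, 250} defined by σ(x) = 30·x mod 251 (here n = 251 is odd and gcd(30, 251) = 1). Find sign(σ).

Orbit of 113 under x↦30x: [113, 127, 45, 95, 89, 160, 31]… (length divides ord_251(30)).
Cycle lengths of π_30 on ℤ/251ℤ: [250, 1]; 2 cycles in total.
With 2 cycles on 251 points, sign = (−1)^{251−2} = -1.

-1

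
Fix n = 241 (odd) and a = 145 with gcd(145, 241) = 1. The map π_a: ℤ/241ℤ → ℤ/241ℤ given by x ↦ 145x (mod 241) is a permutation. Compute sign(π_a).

+1

Start at x=147: 147 → 107 → 91 → 181 → 217 → 135 → 54 → … (one orbit).
Decompose π into cycles: lengths [60, 60, 60, 60, 1] (5 cycles, including the fixed point 0).
Σ(ℓ_i−1) = 241−5 = 236; sign = (−1)^236 = +1.
Via Zolotarev, sign(π_{145}) = (145|241) = +1.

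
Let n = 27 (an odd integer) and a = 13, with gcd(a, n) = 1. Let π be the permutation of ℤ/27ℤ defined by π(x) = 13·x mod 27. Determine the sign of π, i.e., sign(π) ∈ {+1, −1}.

Trace 19: π^k(19) = [19, 4, 25, 1, 13, 7, 10] for k=0..6.
π_13 has 7 disjoint cycles with lengths [9, 9, 3, 3, 1, 1, 1] on {0,…,26}.
n − c = 27 − 7 = 20; sign = (−1)^20 = +1.
The Jacobi symbol (13|27) = +1 (Zolotarev) agrees.

+1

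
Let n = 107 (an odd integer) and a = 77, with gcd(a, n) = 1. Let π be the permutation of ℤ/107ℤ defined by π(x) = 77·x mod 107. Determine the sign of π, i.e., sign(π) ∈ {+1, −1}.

Trace 98: π^k(98) = [98, 56, 32, 3, 17, 25, 106] for k=0..6.
Decompose π into cycles: lengths [106, 1] (2 cycles, including the fixed point 0).
sign(π) = (−1)^{n − #cycles} = (−1)^{107−2} = (−1)^105 = -1.
Check: (77/107) = -1 by Zolotarev.

-1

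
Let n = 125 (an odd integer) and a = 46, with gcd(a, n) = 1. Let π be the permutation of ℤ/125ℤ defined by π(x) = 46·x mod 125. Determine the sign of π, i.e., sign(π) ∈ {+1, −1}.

+1

Start at x=21: 21 → 91 → 61 → 56 → 76 → 121 → 66 → … (one orbit).
Decompose π into cycles: lengths [25, 25, 25, 25, 5, 5, 5, 5, 1, 1, 1, 1, 1] (13 cycles, including the fixed point 0).
125 − 13 = 112 transpositions; sign(π) = (−1)^112 = +1.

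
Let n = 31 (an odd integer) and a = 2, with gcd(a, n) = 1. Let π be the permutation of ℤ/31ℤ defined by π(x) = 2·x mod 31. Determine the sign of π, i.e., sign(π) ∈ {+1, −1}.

+1

Start at x=16: 16 → 1 → 2 → 4 → 8 → 16 (one orbit).
Cycle lengths of π_2 on ℤ/31ℤ: [5, 5, 5, 5, 5, 5, 1]; 7 cycles in total.
Σ(ℓ_i−1) = 31−7 = 24; sign = (−1)^24 = +1.
Via Zolotarev, sign(π_{2}) = (2|31) = +1.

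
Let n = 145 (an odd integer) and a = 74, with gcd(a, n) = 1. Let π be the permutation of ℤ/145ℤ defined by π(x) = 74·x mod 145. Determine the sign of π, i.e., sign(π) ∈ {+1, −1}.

Trace 111: π^k(111) = [111, 94, 141, 139, 136, 59, 16] for k=0..6.
Cycle type of π: 14×8 + 7×4 + 2×2 + 1; total 15 cycles.
sign(π) = (−1)^{n − #cycles} = (−1)^{145−15} = (−1)^130 = +1.
Check: (74/145) = +1 by Zolotarev.

+1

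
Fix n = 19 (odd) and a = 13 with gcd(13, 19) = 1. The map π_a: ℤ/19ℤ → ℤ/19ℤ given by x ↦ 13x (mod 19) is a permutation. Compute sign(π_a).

Trace 6: π^k(6) = [6, 2, 7, 15, 5, 8, 9] for k=0..6.
The orbit structure of x ↦ 13x mod 19: 2 orbits of sizes [18, 1].
2 cycles on 19: each ℓ→(−1)^(ℓ−1), product (−1)^17 = -1.

-1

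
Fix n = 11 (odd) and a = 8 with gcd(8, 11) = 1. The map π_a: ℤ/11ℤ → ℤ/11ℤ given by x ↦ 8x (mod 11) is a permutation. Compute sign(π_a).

-1

Start at x=7: 7 → 1 → 8 → 9 → 6 → 4 → 10 → … (one orbit).
The orbit structure of x ↦ 8x mod 11: 2 orbits of sizes [10, 1].
2 cycles on 11: each ℓ→(−1)^(ℓ−1), product (−1)^9 = -1.
Check: (8/11) = -1 by Zolotarev.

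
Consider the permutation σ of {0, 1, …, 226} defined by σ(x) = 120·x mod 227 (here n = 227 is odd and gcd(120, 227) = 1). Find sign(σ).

+1

Orbit of 33 under x↦120x: [33, 101, 89, 11, 185, 181, 155]… (length divides ord_227(120)).
Cycle type of π: 113×2 + 1; total 3 cycles.
Σ(ℓ_i−1) = 227−3 = 224; sign = (−1)^224 = +1.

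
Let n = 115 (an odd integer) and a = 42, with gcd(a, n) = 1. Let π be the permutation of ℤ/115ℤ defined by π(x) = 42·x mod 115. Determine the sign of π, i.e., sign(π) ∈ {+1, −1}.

Orbit of 112 under x↦42x: [112, 104, 113, 31, 37, 59, 63]… (length divides ord_115(42)).
Cycle lengths of π_42 on ℤ/115ℤ: [44, 44, 22, 4, 1]; 5 cycles in total.
115 − 5 = 110 transpositions; sign(π) = (−1)^110 = +1.
Zolotarev: (42|115) = +1, matching the cycle-count sign.

+1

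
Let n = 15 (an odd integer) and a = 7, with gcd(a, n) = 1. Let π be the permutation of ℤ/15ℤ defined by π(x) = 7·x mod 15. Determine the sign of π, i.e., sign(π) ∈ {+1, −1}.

-1

Start at x=1: 1 → 7 → 4 → 13 → 1 (one orbit).
6 cycles of lengths [4, 4, 4, 1, 1, 1].
With 6 cycles on 15 points, sign = (−1)^{15−6} = -1.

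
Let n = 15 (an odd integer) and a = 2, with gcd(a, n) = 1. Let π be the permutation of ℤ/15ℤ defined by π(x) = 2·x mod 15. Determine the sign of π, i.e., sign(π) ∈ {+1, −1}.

+1

Trace 8: π^k(8) = [8, 1, 2, 4] for k=0..3.
5 cycles of lengths [4, 4, 4, 2, 1].
5 cycles on 15: each ℓ→(−1)^(ℓ−1), product (−1)^10 = +1.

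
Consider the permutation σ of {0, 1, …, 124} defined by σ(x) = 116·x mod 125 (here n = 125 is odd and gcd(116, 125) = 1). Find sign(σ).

Orbit of 91 under x↦116x: [91, 56, 121, 36, 51, 41, 6]… (length divides ord_125(116)).
Cycle type of π: 25×4 + 5×4 + 1×5; total 13 cycles.
Σ(ℓ_i−1) = 125−13 = 112; sign = (−1)^112 = +1.
(116|125)_J = +1 (Zolotarev's lemma cross-check).

+1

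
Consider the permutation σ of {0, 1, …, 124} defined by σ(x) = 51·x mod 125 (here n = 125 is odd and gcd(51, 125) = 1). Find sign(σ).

+1

Start at x=51: 51 → 101 → 26 → 76 → 1 → 51 (one orbit).
π_51 has 45 disjoint cycles with lengths [5, 5, 5, 5, 5, 5, 5, 5, 5, 5, 5, 5, 5, 5, 5, 5, 5, 5, 5, 5, 1, 1, 1, 1, 1, 1, 1, 1, 1, 1, 1, 1, 1, 1, 1, 1, 1, 1, 1, 1, 1, 1, 1, 1, 1] on {0,…,124}.
sign(π) = (−1)^{n − #cycles} = (−1)^{125−45} = (−1)^80 = +1.
(51|125)_J = +1 (Zolotarev's lemma cross-check).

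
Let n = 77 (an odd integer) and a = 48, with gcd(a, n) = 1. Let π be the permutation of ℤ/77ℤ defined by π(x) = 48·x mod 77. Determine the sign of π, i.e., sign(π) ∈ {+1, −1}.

Orbit of 71 under x↦48x: [71, 20, 36, 34, 15, 27, 64]… (length divides ord_77(48)).
π_48 has 12 disjoint cycles with lengths [10, 10, 10, 10, 10, 10, 5, 5, 2, 2, 2, 1] on {0,…,76}.
Σ(ℓ_i−1) = 77−12 = 65; sign = (−1)^65 = -1.

-1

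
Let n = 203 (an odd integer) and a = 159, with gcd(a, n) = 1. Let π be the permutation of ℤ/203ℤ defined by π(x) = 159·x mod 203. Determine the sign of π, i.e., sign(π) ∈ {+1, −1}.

+1

Orbit of 10 under x↦159x: [10, 169, 75, 151, 55, 16, 108]… (length divides ord_203(159)).
Cycle lengths of π_159 on ℤ/203ℤ: [84, 84, 28, 6, 1]; 5 cycles in total.
sign(π) = (−1)^{n − #cycles} = (−1)^{203−5} = (−1)^198 = +1.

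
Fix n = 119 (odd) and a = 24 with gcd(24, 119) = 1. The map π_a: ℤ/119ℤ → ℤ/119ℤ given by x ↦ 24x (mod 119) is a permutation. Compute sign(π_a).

+1

Trace 64: π^k(64) = [64, 108, 93, 90, 18, 75, 15] for k=0..6.
The orbit structure of x ↦ 24x mod 119: 5 orbits of sizes [48, 48, 16, 6, 1].
Σ(ℓ_i−1) = 119−5 = 114; sign = (−1)^114 = +1.
Via Zolotarev, sign(π_{24}) = (24|119) = +1.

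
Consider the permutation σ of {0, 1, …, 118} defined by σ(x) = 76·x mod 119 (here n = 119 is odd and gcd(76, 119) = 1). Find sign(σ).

-1

Orbit of 50 under x↦76x: [50, 111, 106, 83, 1, 76, 64]… (length divides ord_119(76)).
The orbit structure of x ↦ 76x mod 119: 18 orbits of sizes [8, 8, 8, 8, 8, 8, 8, 8, 8, 8, 8, 8, 8, 8, 2, 2, 2, 1].
n − c = 119 − 18 = 101; sign = (−1)^101 = -1.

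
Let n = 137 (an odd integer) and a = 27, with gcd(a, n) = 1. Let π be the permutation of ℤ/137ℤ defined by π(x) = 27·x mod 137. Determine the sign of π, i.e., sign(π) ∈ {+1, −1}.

Start at x=61: 61 → 3 → 81 → 132 → 2 → 54 → 88 → … (one orbit).
The orbit structure of x ↦ 27x mod 137: 2 orbits of sizes [136, 1].
Σ(ℓ_i−1) = 137−2 = 135; sign = (−1)^135 = -1.
Via Zolotarev, sign(π_{27}) = (27|137) = -1.

-1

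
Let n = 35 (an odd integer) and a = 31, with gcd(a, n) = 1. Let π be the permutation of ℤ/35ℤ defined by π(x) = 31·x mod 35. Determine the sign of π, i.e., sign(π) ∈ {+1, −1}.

-1

Orbit of 6 under x↦31x: [6, 11, 26, 1, 31, 16]… (length divides ord_35(31)).
π_31 has 10 disjoint cycles with lengths [6, 6, 6, 6, 6, 1, 1, 1, 1, 1] on {0,…,34}.
Σ(ℓ_i−1) = 35−10 = 25; sign = (−1)^25 = -1.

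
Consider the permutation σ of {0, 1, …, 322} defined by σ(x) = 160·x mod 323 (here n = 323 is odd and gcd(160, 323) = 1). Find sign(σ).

Trace 121: π^k(121) = [121, 303, 30, 278, 229, 141, 273] for k=0..6.
Cycle lengths of π_160 on ℤ/323ℤ: [48, 48, 48, 48, 48, 48, 16, 6, 6, 6, 1]; 11 cycles in total.
n − c = 323 − 11 = 312; sign = (−1)^312 = +1.

+1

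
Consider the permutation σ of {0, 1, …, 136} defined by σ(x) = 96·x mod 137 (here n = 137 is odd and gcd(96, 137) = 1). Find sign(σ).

-1

Start at x=100: 100 → 10 → 1 → 96 → 37 → 127 → 136 → … (one orbit).
18 cycles of lengths [8, 8, 8, 8, 8, 8, 8, 8, 8, 8, 8, 8, 8, 8, 8, 8, 8, 1].
sign(π) = (−1)^{n − #cycles} = (−1)^{137−18} = (−1)^119 = -1.
The Jacobi symbol (96|137) = -1 (Zolotarev) agrees.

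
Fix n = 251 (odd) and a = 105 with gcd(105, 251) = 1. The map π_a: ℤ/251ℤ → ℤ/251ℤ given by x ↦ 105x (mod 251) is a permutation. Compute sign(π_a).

+1

Start at x=1: 1 → 105 → 232 → 13 → 110 → 4 → 169 → … (one orbit).
Decompose π into cycles: lengths [125, 125, 1] (3 cycles, including the fixed point 0).
With 3 cycles on 251 points, sign = (−1)^{251−3} = +1.
(105|251)_J = +1 (Zolotarev's lemma cross-check).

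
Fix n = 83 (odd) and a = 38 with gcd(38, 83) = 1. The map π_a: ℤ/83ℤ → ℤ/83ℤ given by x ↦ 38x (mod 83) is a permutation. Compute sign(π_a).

Orbit of 77 under x↦38x: [77, 21, 51, 29, 23, 44, 12]… (length divides ord_83(38)).
Cycle lengths of π_38 on ℤ/83ℤ: [41, 41, 1]; 3 cycles in total.
n − c = 83 − 3 = 80; sign = (−1)^80 = +1.

+1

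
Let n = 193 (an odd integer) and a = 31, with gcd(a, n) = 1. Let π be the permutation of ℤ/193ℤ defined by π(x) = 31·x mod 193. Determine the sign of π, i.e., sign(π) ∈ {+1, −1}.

+1

Start at x=128: 128 → 108 → 67 → 147 → 118 → 184 → 107 → … (one orbit).
Decompose π into cycles: lengths [96, 96, 1] (3 cycles, including the fixed point 0).
193 − 3 = 190 transpositions; sign(π) = (−1)^190 = +1.
The Jacobi symbol (31|193) = +1 (Zolotarev) agrees.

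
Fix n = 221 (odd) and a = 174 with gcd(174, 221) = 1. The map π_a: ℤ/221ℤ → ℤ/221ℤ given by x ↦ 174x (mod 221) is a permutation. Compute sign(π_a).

-1

Trace 1: π^k(1) = [1, 174, 220, 47] for k=0..3.
Cycle type of π: 4×55 + 1; total 56 cycles.
With 56 cycles on 221 points, sign = (−1)^{221−56} = -1.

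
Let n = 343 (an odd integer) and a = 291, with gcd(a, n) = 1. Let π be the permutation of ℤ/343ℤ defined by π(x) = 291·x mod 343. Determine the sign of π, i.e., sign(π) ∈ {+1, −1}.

+1

Trace 247: π^k(247) = [247, 190, 67, 289, 64, 102, 184] for k=0..6.
Cycle type of π: 147×2 + 21×2 + 3×2 + 1; total 7 cycles.
n − c = 343 − 7 = 336; sign = (−1)^336 = +1.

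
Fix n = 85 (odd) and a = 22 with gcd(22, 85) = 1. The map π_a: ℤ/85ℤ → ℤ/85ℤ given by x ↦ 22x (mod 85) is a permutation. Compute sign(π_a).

Start at x=1: 1 → 22 → 59 → 23 → 81 → 82 → 19 → … (one orbit).
Decompose π into cycles: lengths [16, 16, 16, 16, 16, 4, 1] (7 cycles, including the fixed point 0).
sign(π) = (−1)^{n − #cycles} = (−1)^{85−7} = (−1)^78 = +1.
Zolotarev: (22|85) = +1, matching the cycle-count sign.

+1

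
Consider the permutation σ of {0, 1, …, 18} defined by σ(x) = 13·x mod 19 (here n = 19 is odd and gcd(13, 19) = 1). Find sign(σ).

-1

Orbit of 14 under x↦13x: [14, 11, 10, 16, 18, 6, 2]… (length divides ord_19(13)).
Cycle lengths of π_13 on ℤ/19ℤ: [18, 1]; 2 cycles in total.
sign(π) = (−1)^{n − #cycles} = (−1)^{19−2} = (−1)^17 = -1.
Zolotarev: (13|19) = -1, matching the cycle-count sign.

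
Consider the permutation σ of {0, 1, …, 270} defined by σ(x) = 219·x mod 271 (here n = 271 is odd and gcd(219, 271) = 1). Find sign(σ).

+1

Orbit of 144 under x↦219x: [144, 100, 220, 213, 35, 77, 61]… (length divides ord_271(219)).
π_219 has 3 disjoint cycles with lengths [135, 135, 1] on {0,…,270}.
271 − 3 = 268 transpositions; sign(π) = (−1)^268 = +1.
Check: (219/271) = +1 by Zolotarev.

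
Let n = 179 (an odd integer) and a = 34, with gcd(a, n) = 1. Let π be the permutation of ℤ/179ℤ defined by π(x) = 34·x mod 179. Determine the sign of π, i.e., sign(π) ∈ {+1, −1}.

Trace 154: π^k(154) = [154, 45, 98, 110, 160, 70, 53] for k=0..6.
Cycle type of π: 178 + 1; total 2 cycles.
With 2 cycles on 179 points, sign = (−1)^{179−2} = -1.
Check: (34/179) = -1 by Zolotarev.

-1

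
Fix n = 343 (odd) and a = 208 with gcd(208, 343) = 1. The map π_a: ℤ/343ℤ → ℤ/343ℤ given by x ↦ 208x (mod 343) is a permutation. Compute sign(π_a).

-1

Orbit of 167 under x↦208x: [167, 93, 136, 162, 82, 249, 342]… (length divides ord_343(208)).
Decompose π into cycles: lengths [294, 42, 6, 1] (4 cycles, including the fixed point 0).
sign(π) = (−1)^{n − #cycles} = (−1)^{343−4} = (−1)^339 = -1.
Via Zolotarev, sign(π_{208}) = (208|343) = -1.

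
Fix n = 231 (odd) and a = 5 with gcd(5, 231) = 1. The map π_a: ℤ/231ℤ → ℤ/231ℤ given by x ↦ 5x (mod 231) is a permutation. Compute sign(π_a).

Trace 80: π^k(80) = [80, 169, 152, 67, 104, 58, 59] for k=0..6.
The orbit structure of x ↦ 5x mod 231: 15 orbits of sizes [30, 30, 30, 30, 30, 30, 10, 10, 6, 6, 6, 5, 5, 2, 1].
With 15 cycles on 231 points, sign = (−1)^{231−15} = +1.

+1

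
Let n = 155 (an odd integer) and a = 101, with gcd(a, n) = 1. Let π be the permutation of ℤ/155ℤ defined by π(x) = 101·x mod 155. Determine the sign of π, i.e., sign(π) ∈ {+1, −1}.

Trace 126: π^k(126) = [126, 16, 66, 1, 101] for k=0..4.
35 cycles of lengths [5, 5, 5, 5, 5, 5, 5, 5, 5, 5, 5, 5, 5, 5, 5, 5, 5, 5, 5, 5, 5, 5, 5, 5, 5, 5, 5, 5, 5, 5, 1, 1, 1, 1, 1].
Σ(ℓ_i−1) = 155−35 = 120; sign = (−1)^120 = +1.

+1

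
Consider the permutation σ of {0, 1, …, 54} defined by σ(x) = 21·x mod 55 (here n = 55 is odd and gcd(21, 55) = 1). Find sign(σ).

-1

Trace 1: π^k(1) = [1, 21] for k=0..1.
π_21 has 30 disjoint cycles with lengths [2, 2, 2, 2, 2, 2, 2, 2, 2, 2, 2, 2, 2, 2, 2, 2, 2, 2, 2, 2, 2, 2, 2, 2, 2, 1, 1, 1, 1, 1] on {0,…,54}.
55 − 30 = 25 transpositions; sign(π) = (−1)^25 = -1.
Zolotarev: (21|55) = -1, matching the cycle-count sign.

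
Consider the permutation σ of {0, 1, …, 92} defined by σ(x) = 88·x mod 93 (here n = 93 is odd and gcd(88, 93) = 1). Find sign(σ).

-1

Orbit of 61 under x↦88x: [61, 67, 37, 1, 88, 25]… (length divides ord_93(88)).
18 cycles of lengths [6, 6, 6, 6, 6, 6, 6, 6, 6, 6, 6, 6, 6, 6, 6, 1, 1, 1].
n − c = 93 − 18 = 75; sign = (−1)^75 = -1.
Via Zolotarev, sign(π_{88}) = (88|93) = -1.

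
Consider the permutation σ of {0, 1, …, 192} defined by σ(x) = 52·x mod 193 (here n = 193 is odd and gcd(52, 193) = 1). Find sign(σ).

-1

Orbit of 142 under x↦52x: [142, 50, 91, 100, 182, 7, 171]… (length divides ord_193(52)).
Cycle lengths of π_52 on ℤ/193ℤ: [192, 1]; 2 cycles in total.
With 2 cycles on 193 points, sign = (−1)^{193−2} = -1.
Via Zolotarev, sign(π_{52}) = (52|193) = -1.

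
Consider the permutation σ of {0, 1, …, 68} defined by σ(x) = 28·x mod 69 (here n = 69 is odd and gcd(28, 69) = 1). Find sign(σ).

Orbit of 28 under x↦28x: [28, 25, 10, 4, 43, 31, 40]… (length divides ord_69(28)).
π_28 has 6 disjoint cycles with lengths [22, 22, 22, 1, 1, 1] on {0,…,68}.
Σ(ℓ_i−1) = 69−6 = 63; sign = (−1)^63 = -1.
The Jacobi symbol (28|69) = -1 (Zolotarev) agrees.

-1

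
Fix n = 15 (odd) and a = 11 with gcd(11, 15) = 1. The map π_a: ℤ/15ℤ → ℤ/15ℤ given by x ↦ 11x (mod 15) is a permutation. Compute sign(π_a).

-1

Trace 11: π^k(11) = [11, 1] for k=0..1.
The orbit structure of x ↦ 11x mod 15: 10 orbits of sizes [2, 2, 2, 2, 2, 1, 1, 1, 1, 1].
sign(π) = (−1)^{n − #cycles} = (−1)^{15−10} = (−1)^5 = -1.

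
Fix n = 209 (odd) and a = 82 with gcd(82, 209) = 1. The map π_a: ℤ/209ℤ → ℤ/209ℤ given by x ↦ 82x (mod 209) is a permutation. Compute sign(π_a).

+1

Start at x=158: 158 → 207 → 45 → 137 → 157 → 125 → 9 → … (one orbit).
π_82 has 9 disjoint cycles with lengths [45, 45, 45, 45, 9, 9, 5, 5, 1] on {0,…,208}.
n − c = 209 − 9 = 200; sign = (−1)^200 = +1.
Via Zolotarev, sign(π_{82}) = (82|209) = +1.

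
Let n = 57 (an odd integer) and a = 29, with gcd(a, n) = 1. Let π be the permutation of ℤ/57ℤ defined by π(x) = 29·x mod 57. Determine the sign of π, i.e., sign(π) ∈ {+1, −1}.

Orbit of 14 under x↦29x: [14, 7, 32, 16, 8, 4, 2]… (length divides ord_57(29)).
5 cycles of lengths [18, 18, 18, 2, 1].
Σ(ℓ_i−1) = 57−5 = 52; sign = (−1)^52 = +1.
Check: (29/57) = +1 by Zolotarev.

+1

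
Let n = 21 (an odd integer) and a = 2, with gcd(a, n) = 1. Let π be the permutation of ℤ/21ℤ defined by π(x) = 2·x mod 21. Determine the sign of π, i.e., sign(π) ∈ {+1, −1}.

-1

Orbit of 11 under x↦2x: [11, 1, 2, 4, 8, 16]… (length divides ord_21(2)).
The orbit structure of x ↦ 2x mod 21: 6 orbits of sizes [6, 6, 3, 3, 2, 1].
sign(π) = (−1)^{n − #cycles} = (−1)^{21−6} = (−1)^15 = -1.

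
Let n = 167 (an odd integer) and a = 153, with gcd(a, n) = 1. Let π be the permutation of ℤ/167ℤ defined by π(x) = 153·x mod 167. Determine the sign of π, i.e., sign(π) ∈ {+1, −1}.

Orbit of 97 under x↦153x: [97, 145, 141, 30, 81, 35, 11]… (length divides ord_167(153)).
The orbit structure of x ↦ 153x mod 167: 2 orbits of sizes [166, 1].
167 − 2 = 165 transpositions; sign(π) = (−1)^165 = -1.
The Jacobi symbol (153|167) = -1 (Zolotarev) agrees.

-1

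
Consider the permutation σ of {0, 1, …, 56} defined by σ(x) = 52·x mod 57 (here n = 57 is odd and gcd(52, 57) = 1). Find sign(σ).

-1

Start at x=16: 16 → 34 → 1 → 52 → 25 → 46 → 55 → … (one orbit).
The orbit structure of x ↦ 52x mod 57: 6 orbits of sizes [18, 18, 18, 1, 1, 1].
57 − 6 = 51 transpositions; sign(π) = (−1)^51 = -1.
Zolotarev: (52|57) = -1, matching the cycle-count sign.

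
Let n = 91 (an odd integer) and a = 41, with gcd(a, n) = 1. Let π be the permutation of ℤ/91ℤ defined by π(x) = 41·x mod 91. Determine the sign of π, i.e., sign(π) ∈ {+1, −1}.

+1

Orbit of 22 under x↦41x: [22, 83, 36, 20, 1, 41, 43]… (length divides ord_91(41)).
π_41 has 11 disjoint cycles with lengths [12, 12, 12, 12, 12, 12, 12, 2, 2, 2, 1] on {0,…,90}.
n − c = 91 − 11 = 80; sign = (−1)^80 = +1.
Zolotarev: (41|91) = +1, matching the cycle-count sign.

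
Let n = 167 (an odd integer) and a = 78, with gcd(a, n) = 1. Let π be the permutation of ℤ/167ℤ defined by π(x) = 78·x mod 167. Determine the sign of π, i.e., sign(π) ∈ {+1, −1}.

Start at x=75: 75 → 5 → 56 → 26 → 24 → 35 → 58 → … (one orbit).
2 cycles of lengths [166, 1].
sign(π) = (−1)^{n − #cycles} = (−1)^{167−2} = (−1)^165 = -1.
The Jacobi symbol (78|167) = -1 (Zolotarev) agrees.

-1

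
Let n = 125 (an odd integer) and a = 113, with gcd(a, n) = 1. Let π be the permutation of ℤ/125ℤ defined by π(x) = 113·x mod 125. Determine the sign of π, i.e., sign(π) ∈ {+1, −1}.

-1

Orbit of 92 under x↦113x: [92, 21, 123, 24, 87, 81, 28]… (length divides ord_125(113)).
π_113 has 4 disjoint cycles with lengths [100, 20, 4, 1] on {0,…,124}.
125 − 4 = 121 transpositions; sign(π) = (−1)^121 = -1.
(113|125)_J = -1 (Zolotarev's lemma cross-check).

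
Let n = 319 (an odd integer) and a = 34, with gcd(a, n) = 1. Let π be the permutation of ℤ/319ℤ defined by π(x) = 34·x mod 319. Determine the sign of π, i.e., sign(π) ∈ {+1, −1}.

Orbit of 265 under x↦34x: [265, 78, 100, 210, 122, 1, 34]… (length divides ord_319(34)).
The orbit structure of x ↦ 34x mod 319: 33 orbits of sizes [14, 14, 14, 14, 14, 14, 14, 14, 14, 14, 14, 14, 14, 14, 14, 14, 14, 14, 14, 14, 14, 14, 1, 1, 1, 1, 1, 1, 1, 1, 1, 1, 1].
319 − 33 = 286 transpositions; sign(π) = (−1)^286 = +1.

+1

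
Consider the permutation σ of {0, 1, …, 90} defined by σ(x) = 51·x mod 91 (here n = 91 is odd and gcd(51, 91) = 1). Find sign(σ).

+1

Orbit of 25 under x↦51x: [25, 1, 51, 53, 64, 79]… (length divides ord_91(51)).
The orbit structure of x ↦ 51x mod 91: 21 orbits of sizes [6, 6, 6, 6, 6, 6, 6, 6, 6, 6, 6, 6, 3, 3, 2, 2, 2, 2, 2, 2, 1].
n − c = 91 − 21 = 70; sign = (−1)^70 = +1.
Zolotarev: (51|91) = +1, matching the cycle-count sign.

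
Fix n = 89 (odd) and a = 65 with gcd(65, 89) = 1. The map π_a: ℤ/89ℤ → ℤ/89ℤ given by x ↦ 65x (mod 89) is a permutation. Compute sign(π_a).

Start at x=51: 51 → 22 → 6 → 34 → 74 → 4 → 82 → … (one orbit).
Decompose π into cycles: lengths [88, 1] (2 cycles, including the fixed point 0).
89 − 2 = 87 transpositions; sign(π) = (−1)^87 = -1.
The Jacobi symbol (65|89) = -1 (Zolotarev) agrees.

-1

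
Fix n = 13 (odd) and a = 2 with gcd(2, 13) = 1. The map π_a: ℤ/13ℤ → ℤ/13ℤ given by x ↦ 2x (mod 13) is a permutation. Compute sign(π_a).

-1

Trace 7: π^k(7) = [7, 1, 2, 4, 8, 3, 6] for k=0..6.
Cycle type of π: 12 + 1; total 2 cycles.
13 − 2 = 11 transpositions; sign(π) = (−1)^11 = -1.
Zolotarev: (2|13) = -1, matching the cycle-count sign.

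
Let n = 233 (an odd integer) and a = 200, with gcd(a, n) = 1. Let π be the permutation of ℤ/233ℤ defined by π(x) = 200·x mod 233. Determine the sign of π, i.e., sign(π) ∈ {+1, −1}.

+1

Trace 210: π^k(210) = [210, 60, 117, 100, 195, 89, 92] for k=0..6.
Decompose π into cycles: lengths [116, 116, 1] (3 cycles, including the fixed point 0).
With 3 cycles on 233 points, sign = (−1)^{233−3} = +1.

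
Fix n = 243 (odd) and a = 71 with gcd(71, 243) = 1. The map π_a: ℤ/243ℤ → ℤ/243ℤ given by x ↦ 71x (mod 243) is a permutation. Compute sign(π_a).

-1

Start at x=26: 26 → 145 → 89 → 1 → 71 → 181 → 215 → … (one orbit).
14 cycles of lengths [54, 54, 54, 18, 18, 18, 6, 6, 6, 2, 2, 2, 2, 1].
n − c = 243 − 14 = 229; sign = (−1)^229 = -1.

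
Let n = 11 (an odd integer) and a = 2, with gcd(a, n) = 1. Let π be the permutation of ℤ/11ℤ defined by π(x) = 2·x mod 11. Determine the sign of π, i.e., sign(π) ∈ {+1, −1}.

Trace 6: π^k(6) = [6, 1, 2, 4, 8, 5, 10] for k=0..6.
Cycle lengths of π_2 on ℤ/11ℤ: [10, 1]; 2 cycles in total.
With 2 cycles on 11 points, sign = (−1)^{11−2} = -1.
Zolotarev: (2|11) = -1, matching the cycle-count sign.

-1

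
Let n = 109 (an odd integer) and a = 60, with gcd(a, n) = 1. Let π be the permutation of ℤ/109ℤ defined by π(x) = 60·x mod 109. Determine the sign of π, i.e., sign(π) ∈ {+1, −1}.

+1

Start at x=46: 46 → 35 → 29 → 105 → 87 → 97 → 43 → … (one orbit).
3 cycles of lengths [54, 54, 1].
3 cycles on 109: each ℓ→(−1)^(ℓ−1), product (−1)^106 = +1.
Check: (60/109) = +1 by Zolotarev.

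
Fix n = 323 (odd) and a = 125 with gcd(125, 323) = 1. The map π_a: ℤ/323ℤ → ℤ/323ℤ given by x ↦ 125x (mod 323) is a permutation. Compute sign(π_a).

-1

Trace 197: π^k(197) = [197, 77, 258, 273, 210, 87, 216] for k=0..6.
Decompose π into cycles: lengths [48, 48, 48, 48, 48, 48, 16, 3, 3, 3, 3, 3, 3, 1] (14 cycles, including the fixed point 0).
323 − 14 = 309 transpositions; sign(π) = (−1)^309 = -1.
(125|323)_J = -1 (Zolotarev's lemma cross-check).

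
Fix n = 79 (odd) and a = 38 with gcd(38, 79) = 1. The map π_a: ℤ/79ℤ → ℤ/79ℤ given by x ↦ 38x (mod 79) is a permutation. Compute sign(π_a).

Trace 22: π^k(22) = [22, 46, 10, 64, 62, 65, 21] for k=0..6.
The orbit structure of x ↦ 38x mod 79: 7 orbits of sizes [13, 13, 13, 13, 13, 13, 1].
Σ(ℓ_i−1) = 79−7 = 72; sign = (−1)^72 = +1.
(38|79)_J = +1 (Zolotarev's lemma cross-check).

+1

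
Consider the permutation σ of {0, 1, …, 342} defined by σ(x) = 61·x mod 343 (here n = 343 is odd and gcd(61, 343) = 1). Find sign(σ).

Trace 268: π^k(268) = [268, 227, 127, 201, 256, 181, 65] for k=0..6.
Decompose π into cycles: lengths [294, 42, 6, 1] (4 cycles, including the fixed point 0).
4 cycles on 343: each ℓ→(−1)^(ℓ−1), product (−1)^339 = -1.
The Jacobi symbol (61|343) = -1 (Zolotarev) agrees.

-1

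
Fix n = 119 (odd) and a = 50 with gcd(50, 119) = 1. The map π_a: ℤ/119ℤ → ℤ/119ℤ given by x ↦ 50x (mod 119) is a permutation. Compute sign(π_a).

+1

Orbit of 1 under x↦50x: [1, 50]… (length divides ord_119(50)).
63 cycles of lengths [2, 2, 2, 2, 2, 2, 2, 2, 2, 2, 2, 2, 2, 2, 2, 2, 2, 2, 2, 2, 2, 2, 2, 2, 2, 2, 2, 2, 2, 2, 2, 2, 2, 2, 2, 2, 2, 2, 2, 2, 2, 2, 2, 2, 2, 2, 2, 2, 2, 2, 2, 2, 2, 2, 2, 2, 1, 1, 1, 1, 1, 1, 1].
Σ(ℓ_i−1) = 119−63 = 56; sign = (−1)^56 = +1.
The Jacobi symbol (50|119) = +1 (Zolotarev) agrees.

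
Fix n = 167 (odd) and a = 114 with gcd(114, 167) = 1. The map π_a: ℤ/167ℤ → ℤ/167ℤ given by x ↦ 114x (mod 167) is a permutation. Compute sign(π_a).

Trace 94: π^k(94) = [94, 28, 19, 162, 98, 150, 66] for k=0..6.
Decompose π into cycles: lengths [83, 83, 1] (3 cycles, including the fixed point 0).
sign(π) = (−1)^{n − #cycles} = (−1)^{167−3} = (−1)^164 = +1.
(114|167)_J = +1 (Zolotarev's lemma cross-check).

+1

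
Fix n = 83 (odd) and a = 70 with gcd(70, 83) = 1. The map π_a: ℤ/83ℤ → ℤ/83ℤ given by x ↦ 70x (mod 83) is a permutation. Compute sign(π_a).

Trace 70: π^k(70) = [70, 3, 44, 9, 49, 27, 64] for k=0..6.
π_70 has 3 disjoint cycles with lengths [41, 41, 1] on {0,…,82}.
3 cycles on 83: each ℓ→(−1)^(ℓ−1), product (−1)^80 = +1.

+1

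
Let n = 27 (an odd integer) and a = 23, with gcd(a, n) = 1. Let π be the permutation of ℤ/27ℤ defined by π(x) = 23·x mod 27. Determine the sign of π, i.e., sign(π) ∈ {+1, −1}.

-1

Start at x=25: 25 → 8 → 22 → 20 → 1 → 23 → 16 → … (one orbit).
Decompose π into cycles: lengths [18, 6, 2, 1] (4 cycles, including the fixed point 0).
27 − 4 = 23 transpositions; sign(π) = (−1)^23 = -1.
(23|27)_J = -1 (Zolotarev's lemma cross-check).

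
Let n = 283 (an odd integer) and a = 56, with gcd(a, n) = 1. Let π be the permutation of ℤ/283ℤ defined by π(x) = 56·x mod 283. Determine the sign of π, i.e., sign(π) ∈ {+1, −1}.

Orbit of 95 under x↦56x: [95, 226, 204, 104, 164, 128, 93]… (length divides ord_283(56)).
2 cycles of lengths [282, 1].
With 2 cycles on 283 points, sign = (−1)^{283−2} = -1.

-1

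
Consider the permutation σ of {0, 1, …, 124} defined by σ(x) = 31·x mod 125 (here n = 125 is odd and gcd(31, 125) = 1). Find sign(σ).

Orbit of 51 under x↦31x: [51, 81, 11, 91, 71, 76, 106]… (length divides ord_125(31)).
The orbit structure of x ↦ 31x mod 125: 13 orbits of sizes [25, 25, 25, 25, 5, 5, 5, 5, 1, 1, 1, 1, 1].
125 − 13 = 112 transpositions; sign(π) = (−1)^112 = +1.
Zolotarev: (31|125) = +1, matching the cycle-count sign.

+1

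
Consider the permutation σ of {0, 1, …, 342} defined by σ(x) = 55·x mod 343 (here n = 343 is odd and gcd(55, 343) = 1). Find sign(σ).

Orbit of 321 under x↦55x: [321, 162, 335, 246, 153, 183, 118]… (length divides ord_343(55)).
Cycle lengths of π_55 on ℤ/343ℤ: [98, 98, 98, 14, 14, 14, 2, 2, 2, 1]; 10 cycles in total.
n − c = 343 − 10 = 333; sign = (−1)^333 = -1.

-1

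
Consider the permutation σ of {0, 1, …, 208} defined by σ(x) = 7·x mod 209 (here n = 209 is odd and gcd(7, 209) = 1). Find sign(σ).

Orbit of 144 under x↦7x: [144, 172, 159, 68, 58, 197, 125]… (length divides ord_209(7)).
Cycle type of π: 30×6 + 10 + 3×6 + 1; total 14 cycles.
sign(π) = (−1)^{n − #cycles} = (−1)^{209−14} = (−1)^195 = -1.
Check: (7/209) = -1 by Zolotarev.

-1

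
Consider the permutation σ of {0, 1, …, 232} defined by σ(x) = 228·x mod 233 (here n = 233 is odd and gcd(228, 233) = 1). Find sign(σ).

Trace 37: π^k(37) = [37, 48, 226, 35, 58, 176, 52] for k=0..6.
The orbit structure of x ↦ 228x mod 233: 2 orbits of sizes [232, 1].
n − c = 233 − 2 = 231; sign = (−1)^231 = -1.
(228|233)_J = -1 (Zolotarev's lemma cross-check).

-1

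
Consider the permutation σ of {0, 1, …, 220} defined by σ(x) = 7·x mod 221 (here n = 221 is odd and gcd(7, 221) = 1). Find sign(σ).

+1

Trace 217: π^k(217) = [217, 193, 25, 175, 120, 177, 134] for k=0..6.
7 cycles of lengths [48, 48, 48, 48, 16, 12, 1].
n − c = 221 − 7 = 214; sign = (−1)^214 = +1.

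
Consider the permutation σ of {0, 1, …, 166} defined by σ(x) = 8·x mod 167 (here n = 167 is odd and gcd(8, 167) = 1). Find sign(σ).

Start at x=77: 77 → 115 → 85 → 12 → 96 → 100 → 132 → … (one orbit).
π_8 has 3 disjoint cycles with lengths [83, 83, 1] on {0,…,166}.
sign(π) = (−1)^{n − #cycles} = (−1)^{167−3} = (−1)^164 = +1.
The Jacobi symbol (8|167) = +1 (Zolotarev) agrees.

+1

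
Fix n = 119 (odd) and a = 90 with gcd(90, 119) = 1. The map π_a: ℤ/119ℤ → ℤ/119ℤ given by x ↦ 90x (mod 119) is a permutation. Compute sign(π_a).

+1

Trace 15: π^k(15) = [15, 41, 1, 90, 8, 6, 64] for k=0..6.
π_90 has 11 disjoint cycles with lengths [16, 16, 16, 16, 16, 16, 16, 2, 2, 2, 1] on {0,…,118}.
11 cycles on 119: each ℓ→(−1)^(ℓ−1), product (−1)^108 = +1.
The Jacobi symbol (90|119) = +1 (Zolotarev) agrees.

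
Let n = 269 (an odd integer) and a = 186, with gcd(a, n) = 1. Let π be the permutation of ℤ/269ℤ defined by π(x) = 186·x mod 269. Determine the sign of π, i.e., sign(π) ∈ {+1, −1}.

-1

Trace 235: π^k(235) = [235, 132, 73, 128, 136, 10, 246] for k=0..6.
Decompose π into cycles: lengths [268, 1] (2 cycles, including the fixed point 0).
Σ(ℓ_i−1) = 269−2 = 267; sign = (−1)^267 = -1.
Check: (186/269) = -1 by Zolotarev.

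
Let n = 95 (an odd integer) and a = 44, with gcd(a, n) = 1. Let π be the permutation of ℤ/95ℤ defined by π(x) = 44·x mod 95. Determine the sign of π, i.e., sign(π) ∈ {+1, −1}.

Trace 11: π^k(11) = [11, 9, 16, 39, 6, 74, 26] for k=0..6.
The orbit structure of x ↦ 44x mod 95: 9 orbits of sizes [18, 18, 18, 18, 9, 9, 2, 2, 1].
n − c = 95 − 9 = 86; sign = (−1)^86 = +1.
Zolotarev: (44|95) = +1, matching the cycle-count sign.

+1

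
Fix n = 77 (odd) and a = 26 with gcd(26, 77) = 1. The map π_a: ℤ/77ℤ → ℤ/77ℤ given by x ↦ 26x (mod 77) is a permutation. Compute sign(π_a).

-1

Trace 45: π^k(45) = [45, 15, 5, 53, 69, 23, 59] for k=0..6.
Decompose π into cycles: lengths [30, 30, 6, 5, 5, 1] (6 cycles, including the fixed point 0).
6 cycles on 77: each ℓ→(−1)^(ℓ−1), product (−1)^71 = -1.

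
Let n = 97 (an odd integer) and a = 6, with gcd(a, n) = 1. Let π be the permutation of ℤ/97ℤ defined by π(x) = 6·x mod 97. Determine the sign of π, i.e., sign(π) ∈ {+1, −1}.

Orbit of 22 under x↦6x: [22, 35, 16, 96, 91, 61, 75]… (length divides ord_97(6)).
9 cycles of lengths [12, 12, 12, 12, 12, 12, 12, 12, 1].
With 9 cycles on 97 points, sign = (−1)^{97−9} = +1.
Via Zolotarev, sign(π_{6}) = (6|97) = +1.

+1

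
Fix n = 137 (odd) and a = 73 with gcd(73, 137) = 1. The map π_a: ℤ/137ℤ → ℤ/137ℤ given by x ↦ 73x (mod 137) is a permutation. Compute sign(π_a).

+1

Trace 16: π^k(16) = [16, 72, 50, 88, 122, 1, 73] for k=0..6.
π_73 has 9 disjoint cycles with lengths [17, 17, 17, 17, 17, 17, 17, 17, 1] on {0,…,136}.
n − c = 137 − 9 = 128; sign = (−1)^128 = +1.
Via Zolotarev, sign(π_{73}) = (73|137) = +1.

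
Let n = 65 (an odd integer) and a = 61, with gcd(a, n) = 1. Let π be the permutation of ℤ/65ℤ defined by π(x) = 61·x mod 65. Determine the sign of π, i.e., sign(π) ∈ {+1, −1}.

Trace 61: π^k(61) = [61, 16, 1] for k=0..2.
Cycle type of π: 3×20 + 1×5; total 25 cycles.
sign(π) = (−1)^{n − #cycles} = (−1)^{65−25} = (−1)^40 = +1.
The Jacobi symbol (61|65) = +1 (Zolotarev) agrees.

+1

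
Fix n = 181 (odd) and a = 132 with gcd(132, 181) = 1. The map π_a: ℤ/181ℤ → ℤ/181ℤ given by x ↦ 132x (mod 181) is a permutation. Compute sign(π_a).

+1

Trace 1: π^k(1) = [1, 132, 48] for k=0..2.
π_132 has 61 disjoint cycles with lengths [3, 3, 3, 3, 3, 3, 3, 3, 3, 3, 3, 3, 3, 3, 3, 3, 3, 3, 3, 3, 3, 3, 3, 3, 3, 3, 3, 3, 3, 3, 3, 3, 3, 3, 3, 3, 3, 3, 3, 3, 3, 3, 3, 3, 3, 3, 3, 3, 3, 3, 3, 3, 3, 3, 3, 3, 3, 3, 3, 3, 1] on {0,…,180}.
With 61 cycles on 181 points, sign = (−1)^{181−61} = +1.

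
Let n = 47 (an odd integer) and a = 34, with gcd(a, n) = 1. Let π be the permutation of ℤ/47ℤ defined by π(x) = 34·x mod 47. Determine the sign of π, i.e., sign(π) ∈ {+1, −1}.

Start at x=42: 42 → 18 → 1 → 34 → 28 → 12 → 32 → … (one orbit).
Decompose π into cycles: lengths [23, 23, 1] (3 cycles, including the fixed point 0).
Σ(ℓ_i−1) = 47−3 = 44; sign = (−1)^44 = +1.
Check: (34/47) = +1 by Zolotarev.

+1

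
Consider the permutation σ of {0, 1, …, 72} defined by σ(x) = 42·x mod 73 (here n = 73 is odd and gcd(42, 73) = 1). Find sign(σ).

Orbit of 40 under x↦42x: [40, 1, 42, 12, 66, 71, 62]… (length divides ord_73(42)).
The orbit structure of x ↦ 42x mod 73: 2 orbits of sizes [72, 1].
73 − 2 = 71 transpositions; sign(π) = (−1)^71 = -1.
Zolotarev: (42|73) = -1, matching the cycle-count sign.

-1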